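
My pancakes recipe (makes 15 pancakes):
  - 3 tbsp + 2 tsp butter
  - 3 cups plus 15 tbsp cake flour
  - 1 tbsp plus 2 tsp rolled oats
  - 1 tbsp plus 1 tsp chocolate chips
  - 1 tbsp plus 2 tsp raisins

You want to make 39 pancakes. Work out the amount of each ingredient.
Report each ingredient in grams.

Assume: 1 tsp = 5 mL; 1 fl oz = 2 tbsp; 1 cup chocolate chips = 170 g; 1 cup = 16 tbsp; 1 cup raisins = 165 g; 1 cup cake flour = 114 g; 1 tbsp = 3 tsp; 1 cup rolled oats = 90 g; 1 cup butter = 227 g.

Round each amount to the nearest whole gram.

Scaling factor: 39/15 = 13/5 = 2.6.
butter: (3 tbsp + 2 tsp = 11/3 tbsp) × 13/5 ÷ 16 tbsp/cup × 227 g/cup ≈ 135 g
cake flour: (3 cup + 15 tbsp = 3.9375 cup) × 13/5 × 114 g/cup ≈ 1167 g
rolled oats: (1 tbsp + 2 tsp = 5/3 tbsp) × 13/5 ÷ 16 tbsp/cup × 90 g/cup ≈ 24 g
chocolate chips: (1 tbsp + 1 tsp = 4/3 tbsp) × 13/5 ÷ 16 tbsp/cup × 170 g/cup ≈ 37 g
raisins: (1 tbsp + 2 tsp = 5/3 tbsp) × 13/5 ÷ 16 tbsp/cup × 165 g/cup ≈ 45 g

butter: 135 g; cake flour: 1167 g; rolled oats: 24 g; chocolate chips: 37 g; raisins: 45 g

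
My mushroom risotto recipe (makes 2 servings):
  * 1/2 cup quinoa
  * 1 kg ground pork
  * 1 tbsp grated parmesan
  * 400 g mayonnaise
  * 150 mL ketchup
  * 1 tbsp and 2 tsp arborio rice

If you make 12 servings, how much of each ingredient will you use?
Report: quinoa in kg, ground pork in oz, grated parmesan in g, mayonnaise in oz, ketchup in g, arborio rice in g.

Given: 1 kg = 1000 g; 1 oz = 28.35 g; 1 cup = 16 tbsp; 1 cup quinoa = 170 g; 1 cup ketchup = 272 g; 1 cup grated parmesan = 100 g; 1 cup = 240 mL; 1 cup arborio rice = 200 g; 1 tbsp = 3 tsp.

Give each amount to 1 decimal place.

Scaling factor: 12/2 = 6.
quinoa: 0.5 cup × 6 × 170 g/cup ÷ 1000 g/kg ≈ 0.5 kg
ground pork: 1 kg × 6 × 1000 g/kg ÷ 28.35 g/oz ≈ 211.6 oz
grated parmesan: 1 tbsp × 6 ÷ 16 tbsp/cup × 100 g/cup = 37.5 g
mayonnaise: 400 g × 6 ÷ 28.35 g/oz ≈ 84.7 oz
ketchup: 150 mL × 6 ÷ 240 mL/cup × 272 g/cup = 1020.0 g
arborio rice: (1 tbsp + 2 tsp = 5/3 tbsp) × 6 ÷ 16 tbsp/cup × 200 g/cup = 125.0 g

quinoa: 0.5 kg; ground pork: 211.6 oz; grated parmesan: 37.5 g; mayonnaise: 84.7 oz; ketchup: 1020.0 g; arborio rice: 125.0 g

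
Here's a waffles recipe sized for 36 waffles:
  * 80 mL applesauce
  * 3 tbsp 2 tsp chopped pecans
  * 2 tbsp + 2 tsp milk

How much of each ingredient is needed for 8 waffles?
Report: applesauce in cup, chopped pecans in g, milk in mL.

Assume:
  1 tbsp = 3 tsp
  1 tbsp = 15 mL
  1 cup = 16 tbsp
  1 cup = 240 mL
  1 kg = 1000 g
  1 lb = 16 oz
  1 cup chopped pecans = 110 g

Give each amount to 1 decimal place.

Scaling factor: 8/36 = 2/9.
applesauce: 80 mL × 2/9 ÷ 240 mL/cup ≈ 0.1 cup
chopped pecans: (3 tbsp + 2 tsp = 11/3 tbsp) × 2/9 ÷ 16 tbsp/cup × 110 g/cup ≈ 5.6 g
milk: (2 tbsp + 2 tsp = 8/3 tbsp) × 2/9 × 15 mL/tbsp ≈ 8.9 mL

applesauce: 0.1 cup; chopped pecans: 5.6 g; milk: 8.9 mL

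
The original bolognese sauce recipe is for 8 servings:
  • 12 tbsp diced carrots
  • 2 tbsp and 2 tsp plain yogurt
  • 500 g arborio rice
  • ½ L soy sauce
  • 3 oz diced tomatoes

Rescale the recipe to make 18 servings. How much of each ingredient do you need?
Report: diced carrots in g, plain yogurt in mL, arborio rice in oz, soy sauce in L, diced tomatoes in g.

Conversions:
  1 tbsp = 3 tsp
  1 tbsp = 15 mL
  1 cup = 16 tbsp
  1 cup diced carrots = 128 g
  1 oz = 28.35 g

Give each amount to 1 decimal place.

Scaling factor: 18/8 = 9/4 = 2.25.
diced carrots: 12 tbsp × 9/4 ÷ 16 tbsp/cup × 128 g/cup = 216.0 g
plain yogurt: (2 tbsp + 2 tsp = 8/3 tbsp) × 9/4 × 15 mL/tbsp = 90.0 mL
arborio rice: 500 g × 9/4 ÷ 28.35 g/oz ≈ 39.7 oz
soy sauce: 0.5 L × 9/4 ≈ 1.1 L
diced tomatoes: 3 oz × 9/4 × 28.35 g/oz ≈ 191.4 g

diced carrots: 216.0 g; plain yogurt: 90.0 mL; arborio rice: 39.7 oz; soy sauce: 1.1 L; diced tomatoes: 191.4 g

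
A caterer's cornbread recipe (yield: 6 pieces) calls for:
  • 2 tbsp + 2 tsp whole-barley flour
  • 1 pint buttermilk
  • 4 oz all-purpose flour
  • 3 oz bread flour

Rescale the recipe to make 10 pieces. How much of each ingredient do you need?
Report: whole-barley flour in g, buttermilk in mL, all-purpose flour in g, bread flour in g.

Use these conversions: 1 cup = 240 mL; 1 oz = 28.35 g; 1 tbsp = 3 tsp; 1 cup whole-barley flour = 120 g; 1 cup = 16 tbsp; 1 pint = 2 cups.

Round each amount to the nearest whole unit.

whole-barley flour: 33 g; buttermilk: 800 mL; all-purpose flour: 189 g; bread flour: 142 g

Scaling factor: 10/6 = 5/3.
whole-barley flour: (2 tbsp + 2 tsp = 8/3 tbsp) × 5/3 ÷ 16 tbsp/cup × 120 g/cup ≈ 33 g
buttermilk: 1 pint × 5/3 × 2 cup/pint × 240 mL/cup = 800 mL
all-purpose flour: 4 oz × 5/3 × 28.35 g/oz = 189 g
bread flour: 3 oz × 5/3 × 28.35 g/oz ≈ 142 g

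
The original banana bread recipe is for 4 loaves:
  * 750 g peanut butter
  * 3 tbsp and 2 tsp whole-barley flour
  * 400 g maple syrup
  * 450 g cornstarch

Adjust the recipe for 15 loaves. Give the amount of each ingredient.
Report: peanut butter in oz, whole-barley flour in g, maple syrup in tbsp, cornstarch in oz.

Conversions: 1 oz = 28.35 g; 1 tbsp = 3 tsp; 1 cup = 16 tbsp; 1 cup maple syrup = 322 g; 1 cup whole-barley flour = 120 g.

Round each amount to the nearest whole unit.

peanut butter: 99 oz; whole-barley flour: 103 g; maple syrup: 75 tbsp; cornstarch: 60 oz

Scaling factor: 15/4 = 3.75.
peanut butter: 750 g × 15/4 ÷ 28.35 g/oz ≈ 99 oz
whole-barley flour: (3 tbsp + 2 tsp = 11/3 tbsp) × 15/4 ÷ 16 tbsp/cup × 120 g/cup ≈ 103 g
maple syrup: 400 g × 15/4 ÷ 322 g/cup × 16 tbsp/cup ≈ 75 tbsp
cornstarch: 450 g × 15/4 ÷ 28.35 g/oz ≈ 60 oz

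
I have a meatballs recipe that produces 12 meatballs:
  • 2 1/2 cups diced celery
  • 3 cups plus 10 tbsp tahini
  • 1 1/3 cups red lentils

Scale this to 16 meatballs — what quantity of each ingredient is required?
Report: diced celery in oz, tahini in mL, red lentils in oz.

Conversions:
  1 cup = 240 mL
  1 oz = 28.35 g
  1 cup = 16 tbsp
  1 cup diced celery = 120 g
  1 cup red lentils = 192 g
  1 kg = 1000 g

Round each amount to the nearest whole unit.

Scaling factor: 16/12 = 4/3.
diced celery: 2.5 cup × 4/3 × 120 g/cup ÷ 28.35 g/oz ≈ 14 oz
tahini: (3 cup + 10 tbsp = 3.625 cup) × 4/3 × 240 mL/cup = 1160 mL
red lentils: 4/3 cup × 4/3 × 192 g/cup ÷ 28.35 g/oz ≈ 12 oz

diced celery: 14 oz; tahini: 1160 mL; red lentils: 12 oz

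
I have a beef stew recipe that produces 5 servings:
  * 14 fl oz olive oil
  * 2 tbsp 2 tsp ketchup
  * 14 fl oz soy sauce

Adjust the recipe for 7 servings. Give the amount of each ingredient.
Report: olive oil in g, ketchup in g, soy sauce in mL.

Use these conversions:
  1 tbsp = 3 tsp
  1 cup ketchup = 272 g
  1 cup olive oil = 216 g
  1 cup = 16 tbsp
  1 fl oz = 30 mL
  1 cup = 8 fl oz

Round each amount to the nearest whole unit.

olive oil: 529 g; ketchup: 63 g; soy sauce: 588 mL

Scaling factor: 7/5 = 1.4.
olive oil: 14 fl oz × 7/5 ÷ 8 fl oz/cup × 216 g/cup ≈ 529 g
ketchup: (2 tbsp + 2 tsp = 8/3 tbsp) × 7/5 ÷ 16 tbsp/cup × 272 g/cup ≈ 63 g
soy sauce: 14 fl oz × 7/5 × 30 mL/fl oz = 588 mL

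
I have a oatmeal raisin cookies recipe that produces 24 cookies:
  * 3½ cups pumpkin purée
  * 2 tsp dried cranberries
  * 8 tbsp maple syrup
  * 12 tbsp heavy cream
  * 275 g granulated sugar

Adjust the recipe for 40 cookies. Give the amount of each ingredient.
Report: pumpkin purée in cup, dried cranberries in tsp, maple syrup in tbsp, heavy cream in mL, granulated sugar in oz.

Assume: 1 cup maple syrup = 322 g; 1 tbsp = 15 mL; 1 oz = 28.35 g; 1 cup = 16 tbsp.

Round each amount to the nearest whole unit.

pumpkin purée: 6 cup; dried cranberries: 3 tsp; maple syrup: 13 tbsp; heavy cream: 300 mL; granulated sugar: 16 oz

Scaling factor: 40/24 = 5/3.
pumpkin purée: 3.5 cup × 5/3 ≈ 6 cup
dried cranberries: 2 tsp × 5/3 ≈ 3 tsp
maple syrup: 8 tbsp × 5/3 ≈ 13 tbsp
heavy cream: 12 tbsp × 5/3 × 15 mL/tbsp = 300 mL
granulated sugar: 275 g × 5/3 ÷ 28.35 g/oz ≈ 16 oz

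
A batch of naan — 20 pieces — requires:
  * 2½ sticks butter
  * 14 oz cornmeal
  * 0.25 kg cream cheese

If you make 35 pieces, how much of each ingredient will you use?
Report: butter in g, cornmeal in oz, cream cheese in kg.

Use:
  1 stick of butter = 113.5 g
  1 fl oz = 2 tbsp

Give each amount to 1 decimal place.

butter: 496.6 g; cornmeal: 24.5 oz; cream cheese: 0.4 kg

Scaling factor: 35/20 = 7/4 = 1.75.
butter: 2.5 stick × 7/4 × 113.5 g/stick ≈ 496.6 g
cornmeal: 14 oz × 7/4 = 24.5 oz
cream cheese: 0.25 kg × 7/4 ≈ 0.4 kg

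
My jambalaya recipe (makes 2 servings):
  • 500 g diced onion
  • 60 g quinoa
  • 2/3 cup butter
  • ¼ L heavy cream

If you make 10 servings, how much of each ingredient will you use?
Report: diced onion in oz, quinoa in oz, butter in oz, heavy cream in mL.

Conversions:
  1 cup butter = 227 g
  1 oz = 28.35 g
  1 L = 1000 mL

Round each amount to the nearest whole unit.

Scaling factor: 10/2 = 5.
diced onion: 500 g × 5 ÷ 28.35 g/oz ≈ 88 oz
quinoa: 60 g × 5 ÷ 28.35 g/oz ≈ 11 oz
butter: 2/3 cup × 5 × 227 g/cup ÷ 28.35 g/oz ≈ 27 oz
heavy cream: 0.25 L × 5 × 1000 mL/L = 1250 mL

diced onion: 88 oz; quinoa: 11 oz; butter: 27 oz; heavy cream: 1250 mL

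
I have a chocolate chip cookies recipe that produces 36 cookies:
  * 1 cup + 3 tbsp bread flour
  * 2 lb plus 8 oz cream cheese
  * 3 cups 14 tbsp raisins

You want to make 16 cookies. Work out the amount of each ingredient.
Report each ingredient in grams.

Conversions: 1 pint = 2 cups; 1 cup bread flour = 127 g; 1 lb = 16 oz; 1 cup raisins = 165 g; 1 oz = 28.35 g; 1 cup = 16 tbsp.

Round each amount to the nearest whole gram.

bread flour: 67 g; cream cheese: 504 g; raisins: 284 g

Scaling factor: 16/36 = 4/9.
bread flour: (1 cup + 3 tbsp = 1.1875 cup) × 4/9 × 127 g/cup ≈ 67 g
cream cheese: (2 lb + 8 oz = 2.5 lb) × 4/9 × 16 oz/lb × 28.35 g/oz = 504 g
raisins: (3 cup + 14 tbsp = 3.875 cup) × 4/9 × 165 g/cup ≈ 284 g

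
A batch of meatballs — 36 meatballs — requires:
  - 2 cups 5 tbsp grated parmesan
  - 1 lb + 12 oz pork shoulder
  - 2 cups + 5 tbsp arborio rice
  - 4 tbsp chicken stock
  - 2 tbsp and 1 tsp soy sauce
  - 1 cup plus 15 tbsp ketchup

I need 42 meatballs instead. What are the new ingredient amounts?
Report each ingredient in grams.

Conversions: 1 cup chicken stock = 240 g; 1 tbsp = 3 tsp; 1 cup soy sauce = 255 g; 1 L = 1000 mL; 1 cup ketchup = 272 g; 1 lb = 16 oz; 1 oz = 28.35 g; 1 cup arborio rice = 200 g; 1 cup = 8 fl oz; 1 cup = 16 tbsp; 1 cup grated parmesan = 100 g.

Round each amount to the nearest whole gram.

grated parmesan: 270 g; pork shoulder: 926 g; arborio rice: 540 g; chicken stock: 70 g; soy sauce: 43 g; ketchup: 615 g

Scaling factor: 42/36 = 7/6.
grated parmesan: (2 cup + 5 tbsp = 2.3125 cup) × 7/6 × 100 g/cup ≈ 270 g
pork shoulder: (1 lb + 12 oz = 1.75 lb) × 7/6 × 16 oz/lb × 28.35 g/oz ≈ 926 g
arborio rice: (2 cup + 5 tbsp = 2.3125 cup) × 7/6 × 200 g/cup ≈ 540 g
chicken stock: 4 tbsp × 7/6 ÷ 16 tbsp/cup × 240 g/cup = 70 g
soy sauce: (2 tbsp + 1 tsp = 7/3 tbsp) × 7/6 ÷ 16 tbsp/cup × 255 g/cup ≈ 43 g
ketchup: (1 cup + 15 tbsp = 1.9375 cup) × 7/6 × 272 g/cup ≈ 615 g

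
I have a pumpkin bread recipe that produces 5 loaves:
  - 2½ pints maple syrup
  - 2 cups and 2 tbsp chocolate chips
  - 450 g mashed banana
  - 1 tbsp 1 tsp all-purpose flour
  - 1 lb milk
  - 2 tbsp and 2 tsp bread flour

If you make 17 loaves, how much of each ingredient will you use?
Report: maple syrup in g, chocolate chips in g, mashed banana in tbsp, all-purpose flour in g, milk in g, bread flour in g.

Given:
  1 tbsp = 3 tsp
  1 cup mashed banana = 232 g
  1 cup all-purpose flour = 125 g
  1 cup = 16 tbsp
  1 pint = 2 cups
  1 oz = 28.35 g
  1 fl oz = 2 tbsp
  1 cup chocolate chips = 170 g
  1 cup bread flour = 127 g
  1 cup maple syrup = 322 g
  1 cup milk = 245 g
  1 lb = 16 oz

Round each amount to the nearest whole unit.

maple syrup: 5474 g; chocolate chips: 1228 g; mashed banana: 106 tbsp; all-purpose flour: 35 g; milk: 1542 g; bread flour: 72 g

Scaling factor: 17/5 = 3.4.
maple syrup: 2.5 pint × 17/5 × 2 cup/pint × 322 g/cup = 5474 g
chocolate chips: (2 cup + 2 tbsp = 2.125 cup) × 17/5 × 170 g/cup ≈ 1228 g
mashed banana: 450 g × 17/5 ÷ 232 g/cup × 16 tbsp/cup ≈ 106 tbsp
all-purpose flour: (1 tbsp + 1 tsp = 4/3 tbsp) × 17/5 ÷ 16 tbsp/cup × 125 g/cup ≈ 35 g
milk: 1 lb × 17/5 × 16 oz/lb × 28.35 g/oz ≈ 1542 g
bread flour: (2 tbsp + 2 tsp = 8/3 tbsp) × 17/5 ÷ 16 tbsp/cup × 127 g/cup ≈ 72 g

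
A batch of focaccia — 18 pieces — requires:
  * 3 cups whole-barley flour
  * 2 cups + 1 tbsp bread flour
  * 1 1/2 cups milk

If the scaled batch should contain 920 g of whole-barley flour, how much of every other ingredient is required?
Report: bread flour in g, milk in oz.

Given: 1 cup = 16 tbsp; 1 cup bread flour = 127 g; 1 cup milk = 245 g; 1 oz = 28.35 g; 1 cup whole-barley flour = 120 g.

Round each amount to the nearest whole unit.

The original recipe has 360 g of whole-barley flour, so the scaling factor is 920 ÷ 360 = 23/9.
bread flour: (2 cup + 1 tbsp = 2.0625 cup) × 23/9 × 127 g/cup ≈ 669 g
milk: 1.5 cup × 23/9 × 245 g/cup ÷ 28.35 g/oz ≈ 33 oz

bread flour: 669 g; milk: 33 oz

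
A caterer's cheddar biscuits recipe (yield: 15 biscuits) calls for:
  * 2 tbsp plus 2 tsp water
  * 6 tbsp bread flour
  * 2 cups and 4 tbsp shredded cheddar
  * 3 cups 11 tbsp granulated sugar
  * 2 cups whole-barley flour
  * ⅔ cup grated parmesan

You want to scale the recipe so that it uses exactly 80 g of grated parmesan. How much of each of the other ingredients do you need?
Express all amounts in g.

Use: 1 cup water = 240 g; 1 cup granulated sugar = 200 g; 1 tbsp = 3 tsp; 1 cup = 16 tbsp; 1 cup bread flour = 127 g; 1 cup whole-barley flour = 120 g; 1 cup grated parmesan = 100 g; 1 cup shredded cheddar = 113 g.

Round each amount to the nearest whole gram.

water: 48 g; bread flour: 57 g; shredded cheddar: 305 g; granulated sugar: 885 g; whole-barley flour: 288 g

The original recipe has 200/3 g of grated parmesan, so the scaling factor is 80 ÷ 200/3 = 6/5 = 1.2.
water: (2 tbsp + 2 tsp = 8/3 tbsp) × 6/5 ÷ 16 tbsp/cup × 240 g/cup = 48 g
bread flour: 6 tbsp × 6/5 ÷ 16 tbsp/cup × 127 g/cup ≈ 57 g
shredded cheddar: (2 cup + 4 tbsp = 2.25 cup) × 6/5 × 113 g/cup ≈ 305 g
granulated sugar: (3 cup + 11 tbsp = 3.6875 cup) × 6/5 × 200 g/cup = 885 g
whole-barley flour: 2 cup × 6/5 × 120 g/cup = 288 g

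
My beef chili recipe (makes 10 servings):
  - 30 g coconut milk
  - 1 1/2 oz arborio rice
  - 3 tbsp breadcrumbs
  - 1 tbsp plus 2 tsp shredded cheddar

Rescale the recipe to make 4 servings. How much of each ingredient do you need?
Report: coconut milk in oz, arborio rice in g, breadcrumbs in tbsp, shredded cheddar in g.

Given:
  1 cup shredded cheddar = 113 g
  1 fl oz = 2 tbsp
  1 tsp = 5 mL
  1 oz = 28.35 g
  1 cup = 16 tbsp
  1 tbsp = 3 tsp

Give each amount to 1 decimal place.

coconut milk: 0.4 oz; arborio rice: 17.0 g; breadcrumbs: 1.2 tbsp; shredded cheddar: 4.7 g

Scaling factor: 4/10 = 2/5 = 0.4.
coconut milk: 30 g × 2/5 ÷ 28.35 g/oz ≈ 0.4 oz
arborio rice: 1.5 oz × 2/5 × 28.35 g/oz ≈ 17.0 g
breadcrumbs: 3 tbsp × 2/5 = 1.2 tbsp
shredded cheddar: (1 tbsp + 2 tsp = 5/3 tbsp) × 2/5 ÷ 16 tbsp/cup × 113 g/cup ≈ 4.7 g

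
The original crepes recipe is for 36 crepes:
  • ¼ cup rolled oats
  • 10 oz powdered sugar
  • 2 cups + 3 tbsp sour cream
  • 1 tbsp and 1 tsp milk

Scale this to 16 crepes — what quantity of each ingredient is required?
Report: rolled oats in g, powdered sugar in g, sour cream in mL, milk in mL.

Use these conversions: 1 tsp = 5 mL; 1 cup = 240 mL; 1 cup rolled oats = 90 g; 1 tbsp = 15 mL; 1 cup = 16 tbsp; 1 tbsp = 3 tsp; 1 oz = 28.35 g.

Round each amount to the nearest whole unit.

Scaling factor: 16/36 = 4/9.
rolled oats: 0.25 cup × 4/9 × 90 g/cup = 10 g
powdered sugar: 10 oz × 4/9 × 28.35 g/oz = 126 g
sour cream: (2 cup + 3 tbsp = 2.1875 cup) × 4/9 × 240 mL/cup ≈ 233 mL
milk: (1 tbsp + 1 tsp = 4/3 tbsp) × 4/9 × 15 mL/tbsp ≈ 9 mL

rolled oats: 10 g; powdered sugar: 126 g; sour cream: 233 mL; milk: 9 mL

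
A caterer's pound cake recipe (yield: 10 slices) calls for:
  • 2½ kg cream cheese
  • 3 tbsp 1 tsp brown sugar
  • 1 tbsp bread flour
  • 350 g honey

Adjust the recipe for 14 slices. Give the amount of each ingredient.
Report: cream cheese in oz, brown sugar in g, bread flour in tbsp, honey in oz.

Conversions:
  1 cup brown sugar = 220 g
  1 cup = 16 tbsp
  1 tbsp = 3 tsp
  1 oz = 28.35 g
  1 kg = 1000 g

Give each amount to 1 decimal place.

Scaling factor: 14/10 = 7/5 = 1.4.
cream cheese: 2.5 kg × 7/5 × 1000 g/kg ÷ 28.35 g/oz ≈ 123.5 oz
brown sugar: (3 tbsp + 1 tsp = 10/3 tbsp) × 7/5 ÷ 16 tbsp/cup × 220 g/cup ≈ 64.2 g
bread flour: 1 tbsp × 7/5 = 1.4 tbsp
honey: 350 g × 7/5 ÷ 28.35 g/oz ≈ 17.3 oz

cream cheese: 123.5 oz; brown sugar: 64.2 g; bread flour: 1.4 tbsp; honey: 17.3 oz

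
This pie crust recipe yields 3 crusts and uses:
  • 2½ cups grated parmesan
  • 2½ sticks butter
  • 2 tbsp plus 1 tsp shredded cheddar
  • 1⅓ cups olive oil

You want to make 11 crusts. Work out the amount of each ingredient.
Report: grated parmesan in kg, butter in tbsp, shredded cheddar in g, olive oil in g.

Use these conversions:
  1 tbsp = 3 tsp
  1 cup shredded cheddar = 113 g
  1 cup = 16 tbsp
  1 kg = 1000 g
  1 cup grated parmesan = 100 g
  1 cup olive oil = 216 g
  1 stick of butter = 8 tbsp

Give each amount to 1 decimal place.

grated parmesan: 0.9 kg; butter: 73.3 tbsp; shredded cheddar: 60.4 g; olive oil: 1056.0 g

Scaling factor: 11/3.
grated parmesan: 2.5 cup × 11/3 × 100 g/cup ÷ 1000 g/kg ≈ 0.9 kg
butter: 2.5 stick × 11/3 × 8 tbsp/stick ≈ 73.3 tbsp
shredded cheddar: (2 tbsp + 1 tsp = 7/3 tbsp) × 11/3 ÷ 16 tbsp/cup × 113 g/cup ≈ 60.4 g
olive oil: 4/3 cup × 11/3 × 216 g/cup = 1056.0 g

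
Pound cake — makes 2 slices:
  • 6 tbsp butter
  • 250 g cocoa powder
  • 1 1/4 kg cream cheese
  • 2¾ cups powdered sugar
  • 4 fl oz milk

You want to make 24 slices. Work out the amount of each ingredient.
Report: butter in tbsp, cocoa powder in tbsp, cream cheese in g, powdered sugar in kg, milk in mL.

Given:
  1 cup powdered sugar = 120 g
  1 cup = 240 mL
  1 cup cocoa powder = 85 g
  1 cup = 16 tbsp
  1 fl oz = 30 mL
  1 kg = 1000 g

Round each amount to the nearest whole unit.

Scaling factor: 24/2 = 12.
butter: 6 tbsp × 12 = 72 tbsp
cocoa powder: 250 g × 12 ÷ 85 g/cup × 16 tbsp/cup ≈ 565 tbsp
cream cheese: 1.25 kg × 12 × 1000 g/kg = 15000 g
powdered sugar: 2.75 cup × 12 × 120 g/cup ÷ 1000 g/kg ≈ 4 kg
milk: 4 fl oz × 12 × 30 mL/fl oz = 1440 mL

butter: 72 tbsp; cocoa powder: 565 tbsp; cream cheese: 15000 g; powdered sugar: 4 kg; milk: 1440 mL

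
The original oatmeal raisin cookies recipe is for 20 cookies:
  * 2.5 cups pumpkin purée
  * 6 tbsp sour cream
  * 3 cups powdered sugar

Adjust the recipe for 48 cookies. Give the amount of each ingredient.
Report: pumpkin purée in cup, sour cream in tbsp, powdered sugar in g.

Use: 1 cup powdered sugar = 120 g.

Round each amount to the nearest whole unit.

pumpkin purée: 6 cup; sour cream: 14 tbsp; powdered sugar: 864 g

Scaling factor: 48/20 = 12/5 = 2.4.
pumpkin purée: 2.5 cup × 12/5 = 6 cup
sour cream: 6 tbsp × 12/5 ≈ 14 tbsp
powdered sugar: 3 cup × 12/5 × 120 g/cup = 864 g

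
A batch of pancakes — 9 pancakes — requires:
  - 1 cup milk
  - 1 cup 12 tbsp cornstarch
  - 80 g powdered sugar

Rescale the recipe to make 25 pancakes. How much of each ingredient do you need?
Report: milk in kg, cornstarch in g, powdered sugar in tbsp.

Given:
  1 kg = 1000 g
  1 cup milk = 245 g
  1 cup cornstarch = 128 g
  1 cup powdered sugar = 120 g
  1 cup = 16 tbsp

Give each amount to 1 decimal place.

milk: 0.7 kg; cornstarch: 622.2 g; powdered sugar: 29.6 tbsp

Scaling factor: 25/9.
milk: 1 cup × 25/9 × 245 g/cup ÷ 1000 g/kg ≈ 0.7 kg
cornstarch: (1 cup + 12 tbsp = 1.75 cup) × 25/9 × 128 g/cup ≈ 622.2 g
powdered sugar: 80 g × 25/9 ÷ 120 g/cup × 16 tbsp/cup ≈ 29.6 tbsp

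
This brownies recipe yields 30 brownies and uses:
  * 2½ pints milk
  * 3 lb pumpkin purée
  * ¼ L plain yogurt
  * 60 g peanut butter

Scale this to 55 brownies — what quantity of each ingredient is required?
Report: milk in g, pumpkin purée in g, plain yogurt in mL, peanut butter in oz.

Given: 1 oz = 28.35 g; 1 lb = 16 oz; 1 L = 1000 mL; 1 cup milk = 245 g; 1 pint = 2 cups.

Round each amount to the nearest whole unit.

milk: 2246 g; pumpkin purée: 2495 g; plain yogurt: 458 mL; peanut butter: 4 oz

Scaling factor: 55/30 = 11/6.
milk: 2.5 pint × 11/6 × 2 cup/pint × 245 g/cup ≈ 2246 g
pumpkin purée: 3 lb × 11/6 × 16 oz/lb × 28.35 g/oz ≈ 2495 g
plain yogurt: 0.25 L × 11/6 × 1000 mL/L ≈ 458 mL
peanut butter: 60 g × 11/6 ÷ 28.35 g/oz ≈ 4 oz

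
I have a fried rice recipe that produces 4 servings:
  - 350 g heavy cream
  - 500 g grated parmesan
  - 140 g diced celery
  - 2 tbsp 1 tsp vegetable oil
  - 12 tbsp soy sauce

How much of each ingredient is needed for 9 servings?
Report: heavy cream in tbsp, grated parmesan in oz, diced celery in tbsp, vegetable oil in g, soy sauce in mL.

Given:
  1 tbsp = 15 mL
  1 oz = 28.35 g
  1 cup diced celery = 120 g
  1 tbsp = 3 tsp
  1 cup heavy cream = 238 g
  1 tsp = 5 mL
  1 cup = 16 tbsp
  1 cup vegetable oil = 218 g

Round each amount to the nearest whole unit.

Scaling factor: 9/4 = 2.25.
heavy cream: 350 g × 9/4 ÷ 238 g/cup × 16 tbsp/cup ≈ 53 tbsp
grated parmesan: 500 g × 9/4 ÷ 28.35 g/oz ≈ 40 oz
diced celery: 140 g × 9/4 ÷ 120 g/cup × 16 tbsp/cup = 42 tbsp
vegetable oil: (2 tbsp + 1 tsp = 7/3 tbsp) × 9/4 ÷ 16 tbsp/cup × 218 g/cup ≈ 72 g
soy sauce: 12 tbsp × 9/4 × 15 mL/tbsp = 405 mL

heavy cream: 53 tbsp; grated parmesan: 40 oz; diced celery: 42 tbsp; vegetable oil: 72 g; soy sauce: 405 mL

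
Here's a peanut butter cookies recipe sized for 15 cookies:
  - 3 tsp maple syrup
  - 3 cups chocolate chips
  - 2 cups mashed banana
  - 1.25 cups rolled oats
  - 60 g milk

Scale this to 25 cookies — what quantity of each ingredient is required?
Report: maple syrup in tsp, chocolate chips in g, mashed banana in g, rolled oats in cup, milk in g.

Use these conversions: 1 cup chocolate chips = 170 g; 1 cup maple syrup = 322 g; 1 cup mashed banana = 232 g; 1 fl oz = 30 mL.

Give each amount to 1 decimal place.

maple syrup: 5.0 tsp; chocolate chips: 850.0 g; mashed banana: 773.3 g; rolled oats: 2.1 cup; milk: 100.0 g

Scaling factor: 25/15 = 5/3.
maple syrup: 3 tsp × 5/3 = 5.0 tsp
chocolate chips: 3 cup × 5/3 × 170 g/cup = 850.0 g
mashed banana: 2 cup × 5/3 × 232 g/cup ≈ 773.3 g
rolled oats: 1.25 cup × 5/3 ≈ 2.1 cup
milk: 60 g × 5/3 = 100.0 g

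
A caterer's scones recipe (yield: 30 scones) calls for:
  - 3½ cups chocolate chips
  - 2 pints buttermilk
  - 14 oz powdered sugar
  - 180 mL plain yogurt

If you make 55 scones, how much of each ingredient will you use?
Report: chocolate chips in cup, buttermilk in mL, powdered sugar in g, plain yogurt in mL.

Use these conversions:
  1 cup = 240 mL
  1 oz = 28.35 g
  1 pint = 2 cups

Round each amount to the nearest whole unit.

chocolate chips: 6 cup; buttermilk: 1760 mL; powdered sugar: 728 g; plain yogurt: 330 mL

Scaling factor: 55/30 = 11/6.
chocolate chips: 3.5 cup × 11/6 ≈ 6 cup
buttermilk: 2 pint × 11/6 × 2 cup/pint × 240 mL/cup = 1760 mL
powdered sugar: 14 oz × 11/6 × 28.35 g/oz ≈ 728 g
plain yogurt: 180 mL × 11/6 = 330 mL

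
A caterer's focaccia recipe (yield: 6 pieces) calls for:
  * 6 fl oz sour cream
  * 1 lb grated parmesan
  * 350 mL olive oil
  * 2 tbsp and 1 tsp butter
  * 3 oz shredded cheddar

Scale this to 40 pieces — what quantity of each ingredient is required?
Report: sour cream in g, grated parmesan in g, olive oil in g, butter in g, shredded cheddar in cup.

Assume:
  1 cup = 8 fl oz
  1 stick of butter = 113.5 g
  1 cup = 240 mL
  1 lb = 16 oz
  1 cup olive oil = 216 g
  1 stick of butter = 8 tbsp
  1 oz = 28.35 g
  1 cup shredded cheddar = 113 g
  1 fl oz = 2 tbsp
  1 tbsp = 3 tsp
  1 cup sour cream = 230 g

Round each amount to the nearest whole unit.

sour cream: 1150 g; grated parmesan: 3024 g; olive oil: 2100 g; butter: 221 g; shredded cheddar: 5 cup

Scaling factor: 40/6 = 20/3.
sour cream: 6 fl oz × 20/3 ÷ 8 fl oz/cup × 230 g/cup = 1150 g
grated parmesan: 1 lb × 20/3 × 16 oz/lb × 28.35 g/oz = 3024 g
olive oil: 350 mL × 20/3 ÷ 240 mL/cup × 216 g/cup = 2100 g
butter: (2 tbsp + 1 tsp = 7/3 tbsp) × 20/3 ÷ 8 tbsp/stick × 113.5 g/stick ≈ 221 g
shredded cheddar: 3 oz × 20/3 × 28.35 g/oz ÷ 113 g/cup ≈ 5 cup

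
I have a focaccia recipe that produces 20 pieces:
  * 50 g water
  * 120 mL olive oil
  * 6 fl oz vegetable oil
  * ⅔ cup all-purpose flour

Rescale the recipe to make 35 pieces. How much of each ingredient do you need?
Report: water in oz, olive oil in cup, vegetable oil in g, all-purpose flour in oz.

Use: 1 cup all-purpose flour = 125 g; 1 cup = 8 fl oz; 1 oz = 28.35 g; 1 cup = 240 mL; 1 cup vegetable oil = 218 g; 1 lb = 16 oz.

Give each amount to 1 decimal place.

water: 3.1 oz; olive oil: 0.9 cup; vegetable oil: 286.1 g; all-purpose flour: 5.1 oz

Scaling factor: 35/20 = 7/4 = 1.75.
water: 50 g × 7/4 ÷ 28.35 g/oz ≈ 3.1 oz
olive oil: 120 mL × 7/4 ÷ 240 mL/cup ≈ 0.9 cup
vegetable oil: 6 fl oz × 7/4 ÷ 8 fl oz/cup × 218 g/cup ≈ 286.1 g
all-purpose flour: 2/3 cup × 7/4 × 125 g/cup ÷ 28.35 g/oz ≈ 5.1 oz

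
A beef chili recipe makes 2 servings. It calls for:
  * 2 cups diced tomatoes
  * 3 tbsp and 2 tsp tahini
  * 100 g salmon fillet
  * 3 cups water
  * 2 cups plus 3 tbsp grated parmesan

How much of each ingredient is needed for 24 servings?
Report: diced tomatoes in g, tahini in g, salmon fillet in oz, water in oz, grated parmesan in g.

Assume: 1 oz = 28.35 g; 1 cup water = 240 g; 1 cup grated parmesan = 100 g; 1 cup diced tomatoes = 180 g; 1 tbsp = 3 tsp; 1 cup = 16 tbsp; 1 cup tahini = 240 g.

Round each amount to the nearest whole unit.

Scaling factor: 24/2 = 12.
diced tomatoes: 2 cup × 12 × 180 g/cup = 4320 g
tahini: (3 tbsp + 2 tsp = 11/3 tbsp) × 12 ÷ 16 tbsp/cup × 240 g/cup = 660 g
salmon fillet: 100 g × 12 ÷ 28.35 g/oz ≈ 42 oz
water: 3 cup × 12 × 240 g/cup ÷ 28.35 g/oz ≈ 305 oz
grated parmesan: (2 cup + 3 tbsp = 2.1875 cup) × 12 × 100 g/cup = 2625 g

diced tomatoes: 4320 g; tahini: 660 g; salmon fillet: 42 oz; water: 305 oz; grated parmesan: 2625 g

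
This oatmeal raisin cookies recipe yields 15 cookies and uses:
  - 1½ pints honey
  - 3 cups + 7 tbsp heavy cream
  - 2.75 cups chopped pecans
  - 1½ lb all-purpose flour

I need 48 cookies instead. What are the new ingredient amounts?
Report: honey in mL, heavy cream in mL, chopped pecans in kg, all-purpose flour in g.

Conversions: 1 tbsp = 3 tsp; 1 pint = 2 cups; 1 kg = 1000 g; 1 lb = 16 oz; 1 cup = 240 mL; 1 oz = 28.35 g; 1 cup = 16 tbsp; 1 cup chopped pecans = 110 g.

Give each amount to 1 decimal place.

honey: 2304.0 mL; heavy cream: 2640.0 mL; chopped pecans: 1.0 kg; all-purpose flour: 2177.3 g

Scaling factor: 48/15 = 16/5 = 3.2.
honey: 1.5 pint × 16/5 × 2 cup/pint × 240 mL/cup = 2304.0 mL
heavy cream: (3 cup + 7 tbsp = 3.4375 cup) × 16/5 × 240 mL/cup = 2640.0 mL
chopped pecans: 2.75 cup × 16/5 × 110 g/cup ÷ 1000 g/kg ≈ 1.0 kg
all-purpose flour: 1.5 lb × 16/5 × 16 oz/lb × 28.35 g/oz ≈ 2177.3 g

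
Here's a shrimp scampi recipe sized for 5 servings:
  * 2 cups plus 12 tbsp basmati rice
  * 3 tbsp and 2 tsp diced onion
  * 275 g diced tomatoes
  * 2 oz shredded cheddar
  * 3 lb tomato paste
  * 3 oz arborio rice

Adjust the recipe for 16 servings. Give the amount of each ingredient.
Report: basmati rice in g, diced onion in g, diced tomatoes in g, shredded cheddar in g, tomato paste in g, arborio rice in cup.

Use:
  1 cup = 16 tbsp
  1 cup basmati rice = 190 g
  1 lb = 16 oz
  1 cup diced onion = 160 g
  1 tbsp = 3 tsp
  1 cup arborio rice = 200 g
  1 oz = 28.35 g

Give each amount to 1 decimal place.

basmati rice: 1672.0 g; diced onion: 117.3 g; diced tomatoes: 880.0 g; shredded cheddar: 181.4 g; tomato paste: 4354.6 g; arborio rice: 1.4 cup

Scaling factor: 16/5 = 3.2.
basmati rice: (2 cup + 12 tbsp = 2.75 cup) × 16/5 × 190 g/cup = 1672.0 g
diced onion: (3 tbsp + 2 tsp = 11/3 tbsp) × 16/5 ÷ 16 tbsp/cup × 160 g/cup ≈ 117.3 g
diced tomatoes: 275 g × 16/5 = 880.0 g
shredded cheddar: 2 oz × 16/5 × 28.35 g/oz ≈ 181.4 g
tomato paste: 3 lb × 16/5 × 16 oz/lb × 28.35 g/oz ≈ 4354.6 g
arborio rice: 3 oz × 16/5 × 28.35 g/oz ÷ 200 g/cup ≈ 1.4 cup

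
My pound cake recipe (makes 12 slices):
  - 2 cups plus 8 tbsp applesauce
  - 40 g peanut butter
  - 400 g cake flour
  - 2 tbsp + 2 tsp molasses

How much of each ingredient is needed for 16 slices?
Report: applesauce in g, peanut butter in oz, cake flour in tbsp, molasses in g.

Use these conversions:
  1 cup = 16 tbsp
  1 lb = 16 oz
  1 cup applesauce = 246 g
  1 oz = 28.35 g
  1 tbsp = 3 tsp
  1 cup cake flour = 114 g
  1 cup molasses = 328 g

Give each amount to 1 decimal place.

applesauce: 820.0 g; peanut butter: 1.9 oz; cake flour: 74.9 tbsp; molasses: 72.9 g

Scaling factor: 16/12 = 4/3.
applesauce: (2 cup + 8 tbsp = 2.5 cup) × 4/3 × 246 g/cup = 820.0 g
peanut butter: 40 g × 4/3 ÷ 28.35 g/oz ≈ 1.9 oz
cake flour: 400 g × 4/3 ÷ 114 g/cup × 16 tbsp/cup ≈ 74.9 tbsp
molasses: (2 tbsp + 2 tsp = 8/3 tbsp) × 4/3 ÷ 16 tbsp/cup × 328 g/cup ≈ 72.9 g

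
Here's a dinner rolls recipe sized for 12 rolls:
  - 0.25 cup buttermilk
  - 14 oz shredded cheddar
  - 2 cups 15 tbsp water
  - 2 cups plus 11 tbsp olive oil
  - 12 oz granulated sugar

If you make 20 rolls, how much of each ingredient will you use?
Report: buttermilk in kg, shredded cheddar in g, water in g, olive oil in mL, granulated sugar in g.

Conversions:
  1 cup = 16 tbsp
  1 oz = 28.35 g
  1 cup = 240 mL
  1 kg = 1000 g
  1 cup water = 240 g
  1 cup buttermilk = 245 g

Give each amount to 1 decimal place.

Scaling factor: 20/12 = 5/3.
buttermilk: 0.25 cup × 5/3 × 245 g/cup ÷ 1000 g/kg ≈ 0.1 kg
shredded cheddar: 14 oz × 5/3 × 28.35 g/oz = 661.5 g
water: (2 cup + 15 tbsp = 2.9375 cup) × 5/3 × 240 g/cup = 1175.0 g
olive oil: (2 cup + 11 tbsp = 2.6875 cup) × 5/3 × 240 mL/cup = 1075.0 mL
granulated sugar: 12 oz × 5/3 × 28.35 g/oz = 567.0 g

buttermilk: 0.1 kg; shredded cheddar: 661.5 g; water: 1175.0 g; olive oil: 1075.0 mL; granulated sugar: 567.0 g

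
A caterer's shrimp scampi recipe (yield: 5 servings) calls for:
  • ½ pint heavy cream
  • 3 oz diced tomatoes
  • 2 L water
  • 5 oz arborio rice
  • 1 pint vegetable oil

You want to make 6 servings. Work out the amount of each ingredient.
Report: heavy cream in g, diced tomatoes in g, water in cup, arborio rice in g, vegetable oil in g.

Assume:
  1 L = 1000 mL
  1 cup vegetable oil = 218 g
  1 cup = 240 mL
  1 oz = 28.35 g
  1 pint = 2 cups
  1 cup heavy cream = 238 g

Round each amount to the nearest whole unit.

Scaling factor: 6/5 = 1.2.
heavy cream: 0.5 pint × 6/5 × 2 cup/pint × 238 g/cup ≈ 286 g
diced tomatoes: 3 oz × 6/5 × 28.35 g/oz ≈ 102 g
water: 2 L × 6/5 × 1000 mL/L ÷ 240 mL/cup = 10 cup
arborio rice: 5 oz × 6/5 × 28.35 g/oz ≈ 170 g
vegetable oil: 1 pint × 6/5 × 2 cup/pint × 218 g/cup ≈ 523 g

heavy cream: 286 g; diced tomatoes: 102 g; water: 10 cup; arborio rice: 170 g; vegetable oil: 523 g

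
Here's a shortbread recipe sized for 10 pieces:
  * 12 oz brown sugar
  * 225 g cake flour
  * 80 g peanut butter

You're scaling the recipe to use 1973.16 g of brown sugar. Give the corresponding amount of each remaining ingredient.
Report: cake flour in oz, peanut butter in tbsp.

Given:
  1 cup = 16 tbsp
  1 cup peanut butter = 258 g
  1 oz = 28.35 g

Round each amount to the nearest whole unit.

The original recipe has 340.2 g of brown sugar, so the scaling factor is 1973.16 ÷ 340.2 = 29/5 = 5.8.
cake flour: 225 g × 29/5 ÷ 28.35 g/oz ≈ 46 oz
peanut butter: 80 g × 29/5 ÷ 258 g/cup × 16 tbsp/cup ≈ 29 tbsp

cake flour: 46 oz; peanut butter: 29 tbsp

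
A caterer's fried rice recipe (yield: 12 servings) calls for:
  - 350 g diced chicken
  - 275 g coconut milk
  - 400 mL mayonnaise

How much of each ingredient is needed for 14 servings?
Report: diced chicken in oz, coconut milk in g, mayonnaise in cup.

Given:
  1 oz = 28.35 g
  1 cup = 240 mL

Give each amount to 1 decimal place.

diced chicken: 14.4 oz; coconut milk: 320.8 g; mayonnaise: 1.9 cup

Scaling factor: 14/12 = 7/6.
diced chicken: 350 g × 7/6 ÷ 28.35 g/oz ≈ 14.4 oz
coconut milk: 275 g × 7/6 ≈ 320.8 g
mayonnaise: 400 mL × 7/6 ÷ 240 mL/cup ≈ 1.9 cup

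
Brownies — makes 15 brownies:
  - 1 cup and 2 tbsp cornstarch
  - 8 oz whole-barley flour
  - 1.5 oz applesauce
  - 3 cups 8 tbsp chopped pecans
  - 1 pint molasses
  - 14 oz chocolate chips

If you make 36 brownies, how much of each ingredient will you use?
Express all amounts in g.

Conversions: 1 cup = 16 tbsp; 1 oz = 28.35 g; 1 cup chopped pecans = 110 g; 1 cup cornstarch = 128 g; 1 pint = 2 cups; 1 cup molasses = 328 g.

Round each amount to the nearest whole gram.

Scaling factor: 36/15 = 12/5 = 2.4.
cornstarch: (1 cup + 2 tbsp = 1.125 cup) × 12/5 × 128 g/cup ≈ 346 g
whole-barley flour: 8 oz × 12/5 × 28.35 g/oz ≈ 544 g
applesauce: 1.5 oz × 12/5 × 28.35 g/oz ≈ 102 g
chopped pecans: (3 cup + 8 tbsp = 3.5 cup) × 12/5 × 110 g/cup = 924 g
molasses: 1 pint × 12/5 × 2 cup/pint × 328 g/cup ≈ 1574 g
chocolate chips: 14 oz × 12/5 × 28.35 g/oz ≈ 953 g

cornstarch: 346 g; whole-barley flour: 544 g; applesauce: 102 g; chopped pecans: 924 g; molasses: 1574 g; chocolate chips: 953 g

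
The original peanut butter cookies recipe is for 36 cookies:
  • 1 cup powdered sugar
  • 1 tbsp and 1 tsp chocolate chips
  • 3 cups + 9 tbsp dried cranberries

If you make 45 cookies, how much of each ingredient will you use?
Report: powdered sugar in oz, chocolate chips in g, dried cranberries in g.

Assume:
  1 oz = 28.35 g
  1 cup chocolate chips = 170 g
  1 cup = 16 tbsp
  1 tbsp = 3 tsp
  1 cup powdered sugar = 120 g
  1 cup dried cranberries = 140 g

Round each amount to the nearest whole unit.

Scaling factor: 45/36 = 5/4 = 1.25.
powdered sugar: 1 cup × 5/4 × 120 g/cup ÷ 28.35 g/oz ≈ 5 oz
chocolate chips: (1 tbsp + 1 tsp = 4/3 tbsp) × 5/4 ÷ 16 tbsp/cup × 170 g/cup ≈ 18 g
dried cranberries: (3 cup + 9 tbsp = 3.5625 cup) × 5/4 × 140 g/cup ≈ 623 g

powdered sugar: 5 oz; chocolate chips: 18 g; dried cranberries: 623 g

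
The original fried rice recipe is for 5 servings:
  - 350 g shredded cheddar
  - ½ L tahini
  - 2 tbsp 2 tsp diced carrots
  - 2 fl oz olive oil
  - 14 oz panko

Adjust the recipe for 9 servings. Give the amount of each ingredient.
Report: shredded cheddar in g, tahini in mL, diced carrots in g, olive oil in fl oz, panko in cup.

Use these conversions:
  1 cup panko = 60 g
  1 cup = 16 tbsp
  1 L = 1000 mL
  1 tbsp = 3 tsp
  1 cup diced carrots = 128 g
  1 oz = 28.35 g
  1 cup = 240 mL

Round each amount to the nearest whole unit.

shredded cheddar: 630 g; tahini: 900 mL; diced carrots: 38 g; olive oil: 4 fl oz; panko: 12 cup

Scaling factor: 9/5 = 1.8.
shredded cheddar: 350 g × 9/5 = 630 g
tahini: 0.5 L × 9/5 × 1000 mL/L = 900 mL
diced carrots: (2 tbsp + 2 tsp = 8/3 tbsp) × 9/5 ÷ 16 tbsp/cup × 128 g/cup ≈ 38 g
olive oil: 2 fl oz × 9/5 ≈ 4 fl oz
panko: 14 oz × 9/5 × 28.35 g/oz ÷ 60 g/cup ≈ 12 cup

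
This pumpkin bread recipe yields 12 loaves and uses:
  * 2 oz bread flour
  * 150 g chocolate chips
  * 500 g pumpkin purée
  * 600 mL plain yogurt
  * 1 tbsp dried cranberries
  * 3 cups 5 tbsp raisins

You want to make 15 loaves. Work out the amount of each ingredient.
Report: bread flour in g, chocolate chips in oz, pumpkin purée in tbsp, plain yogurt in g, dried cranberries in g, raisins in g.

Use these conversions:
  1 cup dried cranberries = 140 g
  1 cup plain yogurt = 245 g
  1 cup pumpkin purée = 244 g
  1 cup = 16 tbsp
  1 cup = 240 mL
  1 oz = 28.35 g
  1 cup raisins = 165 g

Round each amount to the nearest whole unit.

Scaling factor: 15/12 = 5/4 = 1.25.
bread flour: 2 oz × 5/4 × 28.35 g/oz ≈ 71 g
chocolate chips: 150 g × 5/4 ÷ 28.35 g/oz ≈ 7 oz
pumpkin purée: 500 g × 5/4 ÷ 244 g/cup × 16 tbsp/cup ≈ 41 tbsp
plain yogurt: 600 mL × 5/4 ÷ 240 mL/cup × 245 g/cup ≈ 766 g
dried cranberries: 1 tbsp × 5/4 ÷ 16 tbsp/cup × 140 g/cup ≈ 11 g
raisins: (3 cup + 5 tbsp = 3.3125 cup) × 5/4 × 165 g/cup ≈ 683 g

bread flour: 71 g; chocolate chips: 7 oz; pumpkin purée: 41 tbsp; plain yogurt: 766 g; dried cranberries: 11 g; raisins: 683 g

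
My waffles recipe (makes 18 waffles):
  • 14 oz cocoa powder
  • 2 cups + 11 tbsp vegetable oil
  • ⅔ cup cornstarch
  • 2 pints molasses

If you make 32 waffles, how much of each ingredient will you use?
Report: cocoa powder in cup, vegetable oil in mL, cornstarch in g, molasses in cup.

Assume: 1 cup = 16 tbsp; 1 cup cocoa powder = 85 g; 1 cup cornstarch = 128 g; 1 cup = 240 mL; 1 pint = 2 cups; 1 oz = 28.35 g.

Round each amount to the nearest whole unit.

cocoa powder: 8 cup; vegetable oil: 1147 mL; cornstarch: 152 g; molasses: 7 cup

Scaling factor: 32/18 = 16/9.
cocoa powder: 14 oz × 16/9 × 28.35 g/oz ÷ 85 g/cup ≈ 8 cup
vegetable oil: (2 cup + 11 tbsp = 2.6875 cup) × 16/9 × 240 mL/cup ≈ 1147 mL
cornstarch: 2/3 cup × 16/9 × 128 g/cup ≈ 152 g
molasses: 2 pint × 16/9 × 2 cup/pint ≈ 7 cup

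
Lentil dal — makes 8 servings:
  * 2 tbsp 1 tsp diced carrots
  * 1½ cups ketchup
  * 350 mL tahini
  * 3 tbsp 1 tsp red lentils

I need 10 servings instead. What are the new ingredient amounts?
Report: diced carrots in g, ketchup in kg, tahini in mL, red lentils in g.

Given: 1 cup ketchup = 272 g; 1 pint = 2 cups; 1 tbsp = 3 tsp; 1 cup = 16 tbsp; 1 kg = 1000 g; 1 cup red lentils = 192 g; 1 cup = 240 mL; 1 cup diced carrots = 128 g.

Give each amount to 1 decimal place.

Scaling factor: 10/8 = 5/4 = 1.25.
diced carrots: (2 tbsp + 1 tsp = 7/3 tbsp) × 5/4 ÷ 16 tbsp/cup × 128 g/cup ≈ 23.3 g
ketchup: 1.5 cup × 5/4 × 272 g/cup ÷ 1000 g/kg ≈ 0.5 kg
tahini: 350 mL × 5/4 = 437.5 mL
red lentils: (3 tbsp + 1 tsp = 10/3 tbsp) × 5/4 ÷ 16 tbsp/cup × 192 g/cup = 50.0 g

diced carrots: 23.3 g; ketchup: 0.5 kg; tahini: 437.5 mL; red lentils: 50.0 g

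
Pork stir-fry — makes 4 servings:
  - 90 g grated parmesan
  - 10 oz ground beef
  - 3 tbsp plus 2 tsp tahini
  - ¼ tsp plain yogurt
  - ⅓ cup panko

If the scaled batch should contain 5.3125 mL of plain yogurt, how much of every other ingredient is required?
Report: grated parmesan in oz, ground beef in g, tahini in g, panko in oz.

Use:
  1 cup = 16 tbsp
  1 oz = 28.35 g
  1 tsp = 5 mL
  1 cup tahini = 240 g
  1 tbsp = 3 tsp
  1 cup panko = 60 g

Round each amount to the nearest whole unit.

The original recipe has 1.25 mL of plain yogurt, so the scaling factor is 5.3125 ÷ 1.25 = 17/4 = 4.25.
grated parmesan: 90 g × 17/4 ÷ 28.35 g/oz ≈ 13 oz
ground beef: 10 oz × 17/4 × 28.35 g/oz ≈ 1205 g
tahini: (3 tbsp + 2 tsp = 11/3 tbsp) × 17/4 ÷ 16 tbsp/cup × 240 g/cup ≈ 234 g
panko: 1/3 cup × 17/4 × 60 g/cup ÷ 28.35 g/oz ≈ 3 oz

grated parmesan: 13 oz; ground beef: 1205 g; tahini: 234 g; panko: 3 oz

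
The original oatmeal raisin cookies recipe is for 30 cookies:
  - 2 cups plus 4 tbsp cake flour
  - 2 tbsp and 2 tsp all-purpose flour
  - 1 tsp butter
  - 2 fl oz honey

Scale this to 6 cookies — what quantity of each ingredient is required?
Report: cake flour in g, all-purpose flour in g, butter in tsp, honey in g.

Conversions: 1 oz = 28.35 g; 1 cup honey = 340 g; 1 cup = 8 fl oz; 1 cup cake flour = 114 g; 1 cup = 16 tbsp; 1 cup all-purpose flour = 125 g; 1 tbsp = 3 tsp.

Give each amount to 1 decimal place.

cake flour: 51.3 g; all-purpose flour: 4.2 g; butter: 0.2 tsp; honey: 17.0 g

Scaling factor: 6/30 = 1/5 = 0.2.
cake flour: (2 cup + 4 tbsp = 2.25 cup) × 1/5 × 114 g/cup = 51.3 g
all-purpose flour: (2 tbsp + 2 tsp = 8/3 tbsp) × 1/5 ÷ 16 tbsp/cup × 125 g/cup ≈ 4.2 g
butter: 1 tsp × 1/5 = 0.2 tsp
honey: 2 fl oz × 1/5 ÷ 8 fl oz/cup × 340 g/cup = 17.0 g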